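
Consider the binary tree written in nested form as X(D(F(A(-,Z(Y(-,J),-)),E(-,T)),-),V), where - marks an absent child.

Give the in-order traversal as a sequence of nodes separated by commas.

In-order visits the left subtree, then the node, then the right subtree.
At X: go left to D.
  At D: go left to F.
    At F: go left to A.
      At A: no left child.
      Visit A.
      At A: go right to Z.
        At Z: go left to Y.
          At Y: no left child.
          Visit Y.
          At Y: go right to J.
            J is a leaf — visit J.
        Visit Z.
        At Z: no right child.
    Visit F.
    At F: go right to E.
      At E: no left child.
      Visit E.
      At E: go right to T.
        T is a leaf — visit T.
  Visit D.
  At D: no right child.
Visit X.
At X: go right to V.
  V is a leaf — visit V.

A, Y, J, Z, F, E, T, D, X, V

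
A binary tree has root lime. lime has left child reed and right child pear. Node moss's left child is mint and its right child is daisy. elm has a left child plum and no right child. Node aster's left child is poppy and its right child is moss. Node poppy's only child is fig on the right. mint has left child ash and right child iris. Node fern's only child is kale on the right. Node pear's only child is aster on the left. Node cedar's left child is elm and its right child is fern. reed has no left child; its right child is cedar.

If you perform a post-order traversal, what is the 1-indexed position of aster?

Post-order visits the left subtree, then the right subtree, then the node.
At lime: go left to reed.
  At reed: no left child.
  At reed: go right to cedar.
    At cedar: go left to elm.
      At elm: go left to plum.
        plum is a leaf — visit plum.
      At elm: no right child.
      Visit elm.
    At cedar: go right to fern.
      At fern: no left child.
      At fern: go right to kale.
        kale is a leaf — visit kale.
      Visit fern.
    Visit cedar.
  Visit reed.
At lime: go right to pear.
  At pear: go left to aster.
    At aster: go left to poppy.
      At poppy: no left child.
      At poppy: go right to fig.
        fig is a leaf — visit fig.
      Visit poppy.
    At aster: go right to moss.
      At moss: go left to mint.
        At mint: go left to ash.
          ash is a leaf — visit ash.
        At mint: go right to iris.
          iris is a leaf — visit iris.
        Visit mint.
      At moss: go right to daisy.
        daisy is a leaf — visit daisy.
      Visit moss.
    Visit aster.
  At pear: no right child.
  Visit pear.
Visit lime.
Full post-order sequence: plum, elm, kale, fern, cedar, reed, fig, poppy, ash, iris, mint, daisy, moss, aster, pear, lime.

14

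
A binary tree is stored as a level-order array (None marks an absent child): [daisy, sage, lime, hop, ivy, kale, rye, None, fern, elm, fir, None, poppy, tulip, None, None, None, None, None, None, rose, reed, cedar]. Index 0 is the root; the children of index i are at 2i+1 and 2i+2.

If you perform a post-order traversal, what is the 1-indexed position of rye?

Post-order visits the left subtree, then the right subtree, then the node.
At daisy: go left to sage.
  At sage: go left to hop.
    At hop: no left child.
    At hop: go right to fern.
      fern is a leaf — visit fern.
    Visit hop.
  At sage: go right to ivy.
    At ivy: go left to elm.
      At elm: no left child.
      At elm: go right to rose.
        rose is a leaf — visit rose.
      Visit elm.
    At ivy: go right to fir.
      At fir: go left to reed.
        reed is a leaf — visit reed.
      At fir: go right to cedar.
        cedar is a leaf — visit cedar.
      Visit fir.
    Visit ivy.
  Visit sage.
At daisy: go right to lime.
  At lime: go left to kale.
    At kale: no left child.
    At kale: go right to poppy.
      poppy is a leaf — visit poppy.
    Visit kale.
  At lime: go right to rye.
    At rye: go left to tulip.
      tulip is a leaf — visit tulip.
    At rye: no right child.
    Visit rye.
  Visit lime.
Visit daisy.
Full post-order sequence: fern, hop, rose, elm, reed, cedar, fir, ivy, sage, poppy, kale, tulip, rye, lime, daisy.

13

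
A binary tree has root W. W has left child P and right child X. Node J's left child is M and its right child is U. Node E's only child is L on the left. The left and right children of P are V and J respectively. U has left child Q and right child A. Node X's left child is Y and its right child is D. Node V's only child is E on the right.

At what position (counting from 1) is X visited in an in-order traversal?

12

In-order visits the left subtree, then the node, then the right subtree.
At W: go left to P.
  At P: go left to V.
    At V: no left child.
    Visit V.
    At V: go right to E.
      At E: go left to L.
        L is a leaf — visit L.
      Visit E.
      At E: no right child.
  Visit P.
  At P: go right to J.
    At J: go left to M.
      M is a leaf — visit M.
    Visit J.
    At J: go right to U.
      At U: go left to Q.
        Q is a leaf — visit Q.
      Visit U.
      At U: go right to A.
        A is a leaf — visit A.
Visit W.
At W: go right to X.
  At X: go left to Y.
    Y is a leaf — visit Y.
  Visit X.
  At X: go right to D.
    D is a leaf — visit D.
Full in-order sequence: V, L, E, P, M, J, Q, U, A, W, Y, X, D.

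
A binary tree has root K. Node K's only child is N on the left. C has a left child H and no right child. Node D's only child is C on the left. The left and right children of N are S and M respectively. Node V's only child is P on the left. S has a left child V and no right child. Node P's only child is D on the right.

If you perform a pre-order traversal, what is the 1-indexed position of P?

Pre-order visits the node, then its left subtree, then its right subtree.
Visit K.
At K: go left to N.
  Visit N.
  At N: go left to S.
    Visit S.
    At S: go left to V.
      Visit V.
      At V: go left to P.
        Visit P.
        At P: no left child.
        At P: go right to D.
          Visit D.
          At D: go left to C.
            Visit C.
            At C: go left to H.
              H is a leaf — visit H.
            At C: no right child.
          At D: no right child.
      At V: no right child.
    At S: no right child.
  At N: go right to M.
    M is a leaf — visit M.
At K: no right child.
Full pre-order sequence: K, N, S, V, P, D, C, H, M.

5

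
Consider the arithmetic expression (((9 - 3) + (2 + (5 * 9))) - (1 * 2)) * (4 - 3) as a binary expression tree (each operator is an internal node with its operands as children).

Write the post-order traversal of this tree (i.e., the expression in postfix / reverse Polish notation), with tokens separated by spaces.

9 3 - 2 5 9 * + + 1 2 * - 4 3 - *

Post-order on an expression tree gives postfix notation: for each operator, emit left operand, right operand, then the operator.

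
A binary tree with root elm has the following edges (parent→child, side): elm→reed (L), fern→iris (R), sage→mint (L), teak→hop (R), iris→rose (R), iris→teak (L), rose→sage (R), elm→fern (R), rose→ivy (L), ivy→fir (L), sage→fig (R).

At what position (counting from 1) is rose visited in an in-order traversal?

9

In-order visits the left subtree, then the node, then the right subtree.
At elm: go left to reed.
  reed is a leaf — visit reed.
Visit elm.
At elm: go right to fern.
  At fern: no left child.
  Visit fern.
  At fern: go right to iris.
    At iris: go left to teak.
      At teak: no left child.
      Visit teak.
      At teak: go right to hop.
        hop is a leaf — visit hop.
    Visit iris.
    At iris: go right to rose.
      At rose: go left to ivy.
        At ivy: go left to fir.
          fir is a leaf — visit fir.
        Visit ivy.
        At ivy: no right child.
      Visit rose.
      At rose: go right to sage.
        At sage: go left to mint.
          mint is a leaf — visit mint.
        Visit sage.
        At sage: go right to fig.
          fig is a leaf — visit fig.
Full in-order sequence: reed, elm, fern, teak, hop, iris, fir, ivy, rose, mint, sage, fig.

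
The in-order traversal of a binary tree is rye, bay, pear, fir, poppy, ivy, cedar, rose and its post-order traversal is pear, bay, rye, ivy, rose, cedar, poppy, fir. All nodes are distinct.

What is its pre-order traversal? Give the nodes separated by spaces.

The last element of post-order is the root; it splits in-order into left and right subtrees.
Root fir: left subtree has 3 nodes {rye, bay, pear}, right has 4 {poppy, ivy, cedar, rose}.
  Root rye: left subtree has 0 nodes { }, right has 2 {bay, pear}.
    Root bay: left subtree has 0 nodes { }, right has 1 {pear}.
  Root poppy: left subtree has 0 nodes { }, right has 3 {ivy, cedar, rose}.
    Root cedar: left subtree has 1 node {ivy}, right has 1 {rose}.

fir rye bay pear poppy cedar ivy rose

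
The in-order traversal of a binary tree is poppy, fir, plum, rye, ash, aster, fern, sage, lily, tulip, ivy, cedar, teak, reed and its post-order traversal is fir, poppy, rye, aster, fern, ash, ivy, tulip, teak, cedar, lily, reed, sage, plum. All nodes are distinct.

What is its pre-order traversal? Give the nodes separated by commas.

plum, poppy, fir, sage, ash, rye, fern, aster, reed, lily, cedar, tulip, ivy, teak

The last element of post-order is the root; it splits in-order into left and right subtrees.
Root plum: left subtree has 2 nodes {poppy, fir}, right has 11 {rye, ash, aster, fern, sage, lily, tulip, ivy, cedar, teak, reed}.
  Root poppy: left subtree has 0 nodes { }, right has 1 {fir}.
  Root sage: left subtree has 4 nodes {rye, ash, aster, fern}, right has 6 {lily, tulip, ivy, cedar, teak, reed}.
    Root ash: left subtree has 1 node {rye}, right has 2 {aster, fern}.
      Root fern: left subtree has 1 node {aster}, right has 0 { }.
    Root reed: left subtree has 5 nodes {lily, tulip, ivy, cedar, teak}, right has 0 { }.
      Root lily: left subtree has 0 nodes { }, right has 4 {tulip, ivy, cedar, teak}.
        Root cedar: left subtree has 2 nodes {tulip, ivy}, right has 1 {teak}.
          Root tulip: left subtree has 0 nodes { }, right has 1 {ivy}.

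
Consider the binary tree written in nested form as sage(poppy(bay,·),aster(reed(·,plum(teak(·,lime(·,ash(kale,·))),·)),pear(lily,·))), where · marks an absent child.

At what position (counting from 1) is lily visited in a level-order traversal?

Level-order visits nodes level by level from the root, left to right within each level.
Level 0: sage
Level 1: poppy, aster
Level 2: bay, reed, pear
Level 3: plum, lily
Level 4: teak
Level 5: lime
Level 6: ash
Level 7: kale
Full level-order sequence: sage, poppy, aster, bay, reed, pear, plum, lily, teak, lime, ash, kale.

8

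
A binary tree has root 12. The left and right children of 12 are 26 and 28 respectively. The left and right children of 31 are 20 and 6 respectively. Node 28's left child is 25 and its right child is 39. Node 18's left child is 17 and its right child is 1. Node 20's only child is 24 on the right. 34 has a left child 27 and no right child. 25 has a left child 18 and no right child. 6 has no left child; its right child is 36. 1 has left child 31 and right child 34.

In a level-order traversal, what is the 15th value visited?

Level-order visits nodes level by level from the root, left to right within each level.
Level 0: 12
Level 1: 26, 28
Level 2: 25, 39
Level 3: 18
Level 4: 17, 1
Level 5: 31, 34
Level 6: 20, 6, 27
Level 7: 24, 36
Full level-order sequence: 12, 26, 28, 25, 39, 18, 17, 1, 31, 34, 20, 6, 27, 24, 36.

36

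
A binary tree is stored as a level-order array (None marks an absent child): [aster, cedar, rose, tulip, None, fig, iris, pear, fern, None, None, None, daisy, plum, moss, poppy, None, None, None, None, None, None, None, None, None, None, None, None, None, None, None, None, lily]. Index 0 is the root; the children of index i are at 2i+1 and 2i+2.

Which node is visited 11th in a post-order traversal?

Post-order visits the left subtree, then the right subtree, then the node.
At aster: go left to cedar.
  At cedar: go left to tulip.
    At tulip: go left to pear.
      At pear: go left to poppy.
        At poppy: no left child.
        At poppy: go right to lily.
          lily is a leaf — visit lily.
        Visit poppy.
      At pear: no right child.
      Visit pear.
    At tulip: go right to fern.
      fern is a leaf — visit fern.
    Visit tulip.
  At cedar: no right child.
  Visit cedar.
At aster: go right to rose.
  At rose: go left to fig.
    At fig: no left child.
    At fig: go right to daisy.
      daisy is a leaf — visit daisy.
    Visit fig.
  At rose: go right to iris.
    At iris: go left to plum.
      plum is a leaf — visit plum.
    At iris: go right to moss.
      moss is a leaf — visit moss.
    Visit iris.
  Visit rose.
Visit aster.
Full post-order sequence: lily, poppy, pear, fern, tulip, cedar, daisy, fig, plum, moss, iris, rose, aster.

iris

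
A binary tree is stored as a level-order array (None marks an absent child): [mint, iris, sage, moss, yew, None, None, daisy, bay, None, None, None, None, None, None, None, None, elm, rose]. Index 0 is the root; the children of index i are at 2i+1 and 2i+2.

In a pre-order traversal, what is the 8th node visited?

yew

Pre-order visits the node, then its left subtree, then its right subtree.
Visit mint.
At mint: go left to iris.
  Visit iris.
  At iris: go left to moss.
    Visit moss.
    At moss: go left to daisy.
      daisy is a leaf — visit daisy.
    At moss: go right to bay.
      Visit bay.
      At bay: go left to elm.
        elm is a leaf — visit elm.
      At bay: go right to rose.
        rose is a leaf — visit rose.
  At iris: go right to yew.
    yew is a leaf — visit yew.
At mint: go right to sage.
  sage is a leaf — visit sage.
Full pre-order sequence: mint, iris, moss, daisy, bay, elm, rose, yew, sage.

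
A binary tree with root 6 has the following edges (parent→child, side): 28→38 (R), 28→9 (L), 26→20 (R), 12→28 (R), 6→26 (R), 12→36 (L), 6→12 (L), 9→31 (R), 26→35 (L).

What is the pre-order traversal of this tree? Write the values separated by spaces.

Pre-order visits the node, then its left subtree, then its right subtree.
Visit 6.
At 6: go left to 12.
  Visit 12.
  At 12: go left to 36.
    36 is a leaf — visit 36.
  At 12: go right to 28.
    Visit 28.
    At 28: go left to 9.
      Visit 9.
      At 9: no left child.
      At 9: go right to 31.
        31 is a leaf — visit 31.
    At 28: go right to 38.
      38 is a leaf — visit 38.
At 6: go right to 26.
  Visit 26.
  At 26: go left to 35.
    35 is a leaf — visit 35.
  At 26: go right to 20.
    20 is a leaf — visit 20.

6 12 36 28 9 31 38 26 35 20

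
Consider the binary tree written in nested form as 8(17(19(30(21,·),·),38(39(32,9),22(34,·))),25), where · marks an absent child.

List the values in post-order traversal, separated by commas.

Post-order visits the left subtree, then the right subtree, then the node.
At 8: go left to 17.
  At 17: go left to 19.
    At 19: go left to 30.
      At 30: go left to 21.
        21 is a leaf — visit 21.
      At 30: no right child.
      Visit 30.
    At 19: no right child.
    Visit 19.
  At 17: go right to 38.
    At 38: go left to 39.
      At 39: go left to 32.
        32 is a leaf — visit 32.
      At 39: go right to 9.
        9 is a leaf — visit 9.
      Visit 39.
    At 38: go right to 22.
      At 22: go left to 34.
        34 is a leaf — visit 34.
      At 22: no right child.
      Visit 22.
    Visit 38.
  Visit 17.
At 8: go right to 25.
  25 is a leaf — visit 25.
Visit 8.

21, 30, 19, 32, 9, 39, 34, 22, 38, 17, 25, 8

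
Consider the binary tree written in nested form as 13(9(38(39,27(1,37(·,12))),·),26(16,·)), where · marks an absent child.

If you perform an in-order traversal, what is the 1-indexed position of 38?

In-order visits the left subtree, then the node, then the right subtree.
At 13: go left to 9.
  At 9: go left to 38.
    At 38: go left to 39.
      39 is a leaf — visit 39.
    Visit 38.
    At 38: go right to 27.
      At 27: go left to 1.
        1 is a leaf — visit 1.
      Visit 27.
      At 27: go right to 37.
        At 37: no left child.
        Visit 37.
        At 37: go right to 12.
          12 is a leaf — visit 12.
  Visit 9.
  At 9: no right child.
Visit 13.
At 13: go right to 26.
  At 26: go left to 16.
    16 is a leaf — visit 16.
  Visit 26.
  At 26: no right child.
Full in-order sequence: 39, 38, 1, 27, 37, 12, 9, 13, 16, 26.

2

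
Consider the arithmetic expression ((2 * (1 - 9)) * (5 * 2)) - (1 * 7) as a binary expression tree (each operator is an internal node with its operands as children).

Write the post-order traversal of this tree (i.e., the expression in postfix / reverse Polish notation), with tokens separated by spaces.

2 1 9 - * 5 2 * * 1 7 * -

Post-order on an expression tree gives postfix notation: for each operator, emit left operand, right operand, then the operator.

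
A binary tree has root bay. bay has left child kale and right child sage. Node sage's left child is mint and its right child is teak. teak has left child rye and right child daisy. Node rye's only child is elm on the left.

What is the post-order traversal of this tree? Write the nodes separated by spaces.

kale mint elm rye daisy teak sage bay

Post-order visits the left subtree, then the right subtree, then the node.
At bay: go left to kale.
  kale is a leaf — visit kale.
At bay: go right to sage.
  At sage: go left to mint.
    mint is a leaf — visit mint.
  At sage: go right to teak.
    At teak: go left to rye.
      At rye: go left to elm.
        elm is a leaf — visit elm.
      At rye: no right child.
      Visit rye.
    At teak: go right to daisy.
      daisy is a leaf — visit daisy.
    Visit teak.
  Visit sage.
Visit bay.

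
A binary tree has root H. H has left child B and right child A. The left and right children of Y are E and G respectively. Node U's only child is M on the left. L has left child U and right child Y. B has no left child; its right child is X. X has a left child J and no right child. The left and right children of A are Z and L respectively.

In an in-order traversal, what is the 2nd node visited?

J

In-order visits the left subtree, then the node, then the right subtree.
At H: go left to B.
  At B: no left child.
  Visit B.
  At B: go right to X.
    At X: go left to J.
      J is a leaf — visit J.
    Visit X.
    At X: no right child.
Visit H.
At H: go right to A.
  At A: go left to Z.
    Z is a leaf — visit Z.
  Visit A.
  At A: go right to L.
    At L: go left to U.
      At U: go left to M.
        M is a leaf — visit M.
      Visit U.
      At U: no right child.
    Visit L.
    At L: go right to Y.
      At Y: go left to E.
        E is a leaf — visit E.
      Visit Y.
      At Y: go right to G.
        G is a leaf — visit G.
Full in-order sequence: B, J, X, H, Z, A, M, U, L, E, Y, G.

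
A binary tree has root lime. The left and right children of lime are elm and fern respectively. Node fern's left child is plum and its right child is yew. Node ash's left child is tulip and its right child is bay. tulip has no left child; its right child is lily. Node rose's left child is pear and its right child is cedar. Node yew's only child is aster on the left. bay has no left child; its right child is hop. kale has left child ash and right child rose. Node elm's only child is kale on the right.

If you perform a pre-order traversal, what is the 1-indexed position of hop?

Pre-order visits the node, then its left subtree, then its right subtree.
Visit lime.
At lime: go left to elm.
  Visit elm.
  At elm: no left child.
  At elm: go right to kale.
    Visit kale.
    At kale: go left to ash.
      Visit ash.
      At ash: go left to tulip.
        Visit tulip.
        At tulip: no left child.
        At tulip: go right to lily.
          lily is a leaf — visit lily.
      At ash: go right to bay.
        Visit bay.
        At bay: no left child.
        At bay: go right to hop.
          hop is a leaf — visit hop.
    At kale: go right to rose.
      Visit rose.
      At rose: go left to pear.
        pear is a leaf — visit pear.
      At rose: go right to cedar.
        cedar is a leaf — visit cedar.
At lime: go right to fern.
  Visit fern.
  At fern: go left to plum.
    plum is a leaf — visit plum.
  At fern: go right to yew.
    Visit yew.
    At yew: go left to aster.
      aster is a leaf — visit aster.
    At yew: no right child.
Full pre-order sequence: lime, elm, kale, ash, tulip, lily, bay, hop, rose, pear, cedar, fern, plum, yew, aster.

8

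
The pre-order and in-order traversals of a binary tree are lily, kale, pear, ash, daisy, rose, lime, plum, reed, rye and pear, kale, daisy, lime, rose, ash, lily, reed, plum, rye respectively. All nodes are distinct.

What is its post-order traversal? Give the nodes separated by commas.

The first element of pre-order is the root; it splits in-order into left and right subtrees.
Root lily: left subtree has 6 nodes {pear, kale, daisy, lime, rose, ash}, right has 3 {reed, plum, rye}.
  Root kale: left subtree has 1 node {pear}, right has 4 {daisy, lime, rose, ash}.
    Root ash: left subtree has 3 nodes {daisy, lime, rose}, right has 0 { }.
      Root daisy: left subtree has 0 nodes { }, right has 2 {lime, rose}.
        Root rose: left subtree has 1 node {lime}, right has 0 { }.
  Root plum: left subtree has 1 node {reed}, right has 1 {rye}.

pear, lime, rose, daisy, ash, kale, reed, rye, plum, lily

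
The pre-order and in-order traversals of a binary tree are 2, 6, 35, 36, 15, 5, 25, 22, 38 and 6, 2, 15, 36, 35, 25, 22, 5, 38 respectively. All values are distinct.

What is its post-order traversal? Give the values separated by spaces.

6 15 36 22 25 38 5 35 2

The first element of pre-order is the root; it splits in-order into left and right subtrees.
Root 2: left subtree has 1 node {6}, right has 7 {15, 36, 35, 25, 22, 5, 38}.
  Root 35: left subtree has 2 nodes {15, 36}, right has 4 {25, 22, 5, 38}.
    Root 36: left subtree has 1 node {15}, right has 0 { }.
    Root 5: left subtree has 2 nodes {25, 22}, right has 1 {38}.
      Root 25: left subtree has 0 nodes { }, right has 1 {22}.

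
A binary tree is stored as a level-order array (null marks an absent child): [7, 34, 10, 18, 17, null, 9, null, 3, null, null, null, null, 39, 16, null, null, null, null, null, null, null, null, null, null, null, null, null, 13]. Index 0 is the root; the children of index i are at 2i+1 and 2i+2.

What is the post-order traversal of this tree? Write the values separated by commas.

3, 18, 17, 34, 13, 39, 16, 9, 10, 7

Post-order visits the left subtree, then the right subtree, then the node.
At 7: go left to 34.
  At 34: go left to 18.
    At 18: no left child.
    At 18: go right to 3.
      3 is a leaf — visit 3.
    Visit 18.
  At 34: go right to 17.
    17 is a leaf — visit 17.
  Visit 34.
At 7: go right to 10.
  At 10: no left child.
  At 10: go right to 9.
    At 9: go left to 39.
      At 39: no left child.
      At 39: go right to 13.
        13 is a leaf — visit 13.
      Visit 39.
    At 9: go right to 16.
      16 is a leaf — visit 16.
    Visit 9.
  Visit 10.
Visit 7.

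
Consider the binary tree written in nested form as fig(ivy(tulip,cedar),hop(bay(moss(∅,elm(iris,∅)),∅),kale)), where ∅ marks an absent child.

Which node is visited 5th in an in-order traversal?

In-order visits the left subtree, then the node, then the right subtree.
At fig: go left to ivy.
  At ivy: go left to tulip.
    tulip is a leaf — visit tulip.
  Visit ivy.
  At ivy: go right to cedar.
    cedar is a leaf — visit cedar.
Visit fig.
At fig: go right to hop.
  At hop: go left to bay.
    At bay: go left to moss.
      At moss: no left child.
      Visit moss.
      At moss: go right to elm.
        At elm: go left to iris.
          iris is a leaf — visit iris.
        Visit elm.
        At elm: no right child.
    Visit bay.
    At bay: no right child.
  Visit hop.
  At hop: go right to kale.
    kale is a leaf — visit kale.
Full in-order sequence: tulip, ivy, cedar, fig, moss, iris, elm, bay, hop, kale.

moss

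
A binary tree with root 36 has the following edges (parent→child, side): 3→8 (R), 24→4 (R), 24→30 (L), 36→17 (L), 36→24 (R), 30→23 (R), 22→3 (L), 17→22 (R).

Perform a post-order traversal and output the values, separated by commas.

Post-order visits the left subtree, then the right subtree, then the node.
At 36: go left to 17.
  At 17: no left child.
  At 17: go right to 22.
    At 22: go left to 3.
      At 3: no left child.
      At 3: go right to 8.
        8 is a leaf — visit 8.
      Visit 3.
    At 22: no right child.
    Visit 22.
  Visit 17.
At 36: go right to 24.
  At 24: go left to 30.
    At 30: no left child.
    At 30: go right to 23.
      23 is a leaf — visit 23.
    Visit 30.
  At 24: go right to 4.
    4 is a leaf — visit 4.
  Visit 24.
Visit 36.

8, 3, 22, 17, 23, 30, 4, 24, 36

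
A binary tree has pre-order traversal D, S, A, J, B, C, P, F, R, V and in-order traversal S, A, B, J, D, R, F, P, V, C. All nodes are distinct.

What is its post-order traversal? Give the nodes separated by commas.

The first element of pre-order is the root; it splits in-order into left and right subtrees.
Root D: left subtree has 4 nodes {S, A, B, J}, right has 5 {R, F, P, V, C}.
  Root S: left subtree has 0 nodes { }, right has 3 {A, B, J}.
    Root A: left subtree has 0 nodes { }, right has 2 {B, J}.
      Root J: left subtree has 1 node {B}, right has 0 { }.
  Root C: left subtree has 4 nodes {R, F, P, V}, right has 0 { }.
    Root P: left subtree has 2 nodes {R, F}, right has 1 {V}.
      Root F: left subtree has 1 node {R}, right has 0 { }.

B, J, A, S, R, F, V, P, C, D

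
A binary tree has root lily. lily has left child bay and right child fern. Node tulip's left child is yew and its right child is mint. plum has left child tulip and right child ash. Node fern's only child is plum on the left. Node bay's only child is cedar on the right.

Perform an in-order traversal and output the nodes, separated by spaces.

bay cedar lily yew tulip mint plum ash fern

In-order visits the left subtree, then the node, then the right subtree.
At lily: go left to bay.
  At bay: no left child.
  Visit bay.
  At bay: go right to cedar.
    cedar is a leaf — visit cedar.
Visit lily.
At lily: go right to fern.
  At fern: go left to plum.
    At plum: go left to tulip.
      At tulip: go left to yew.
        yew is a leaf — visit yew.
      Visit tulip.
      At tulip: go right to mint.
        mint is a leaf — visit mint.
    Visit plum.
    At plum: go right to ash.
      ash is a leaf — visit ash.
  Visit fern.
  At fern: no right child.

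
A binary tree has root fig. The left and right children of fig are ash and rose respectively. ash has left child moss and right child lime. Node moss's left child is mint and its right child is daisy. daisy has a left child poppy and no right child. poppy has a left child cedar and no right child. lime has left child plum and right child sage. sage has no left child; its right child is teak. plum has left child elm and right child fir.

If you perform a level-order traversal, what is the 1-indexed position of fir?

12

Level-order visits nodes level by level from the root, left to right within each level.
Level 0: fig
Level 1: ash, rose
Level 2: moss, lime
Level 3: mint, daisy, plum, sage
Level 4: poppy, elm, fir, teak
Level 5: cedar
Full level-order sequence: fig, ash, rose, moss, lime, mint, daisy, plum, sage, poppy, elm, fir, teak, cedar.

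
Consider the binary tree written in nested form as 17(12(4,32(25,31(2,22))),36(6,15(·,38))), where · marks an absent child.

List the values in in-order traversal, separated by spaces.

4 12 25 32 2 31 22 17 6 36 15 38

In-order visits the left subtree, then the node, then the right subtree.
At 17: go left to 12.
  At 12: go left to 4.
    4 is a leaf — visit 4.
  Visit 12.
  At 12: go right to 32.
    At 32: go left to 25.
      25 is a leaf — visit 25.
    Visit 32.
    At 32: go right to 31.
      At 31: go left to 2.
        2 is a leaf — visit 2.
      Visit 31.
      At 31: go right to 22.
        22 is a leaf — visit 22.
Visit 17.
At 17: go right to 36.
  At 36: go left to 6.
    6 is a leaf — visit 6.
  Visit 36.
  At 36: go right to 15.
    At 15: no left child.
    Visit 15.
    At 15: go right to 38.
      38 is a leaf — visit 38.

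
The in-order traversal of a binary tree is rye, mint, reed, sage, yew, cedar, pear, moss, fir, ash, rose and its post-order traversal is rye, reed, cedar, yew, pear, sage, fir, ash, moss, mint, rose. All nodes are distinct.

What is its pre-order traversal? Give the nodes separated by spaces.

rose mint rye moss sage reed pear yew cedar ash fir

The last element of post-order is the root; it splits in-order into left and right subtrees.
Root rose: left subtree has 10 nodes {rye, mint, reed, sage, yew, cedar, pear, moss, fir, ash}, right has 0 { }.
  Root mint: left subtree has 1 node {rye}, right has 8 {reed, sage, yew, cedar, pear, moss, fir, ash}.
    Root moss: left subtree has 5 nodes {reed, sage, yew, cedar, pear}, right has 2 {fir, ash}.
      Root sage: left subtree has 1 node {reed}, right has 3 {yew, cedar, pear}.
        Root pear: left subtree has 2 nodes {yew, cedar}, right has 0 { }.
          Root yew: left subtree has 0 nodes { }, right has 1 {cedar}.
      Root ash: left subtree has 1 node {fir}, right has 0 { }.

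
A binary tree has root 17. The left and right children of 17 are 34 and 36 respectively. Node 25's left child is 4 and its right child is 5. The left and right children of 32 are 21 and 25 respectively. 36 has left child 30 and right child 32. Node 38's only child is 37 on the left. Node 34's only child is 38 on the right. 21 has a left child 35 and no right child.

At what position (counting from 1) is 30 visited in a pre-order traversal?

6

Pre-order visits the node, then its left subtree, then its right subtree.
Visit 17.
At 17: go left to 34.
  Visit 34.
  At 34: no left child.
  At 34: go right to 38.
    Visit 38.
    At 38: go left to 37.
      37 is a leaf — visit 37.
    At 38: no right child.
At 17: go right to 36.
  Visit 36.
  At 36: go left to 30.
    30 is a leaf — visit 30.
  At 36: go right to 32.
    Visit 32.
    At 32: go left to 21.
      Visit 21.
      At 21: go left to 35.
        35 is a leaf — visit 35.
      At 21: no right child.
    At 32: go right to 25.
      Visit 25.
      At 25: go left to 4.
        4 is a leaf — visit 4.
      At 25: go right to 5.
        5 is a leaf — visit 5.
Full pre-order sequence: 17, 34, 38, 37, 36, 30, 32, 21, 35, 25, 4, 5.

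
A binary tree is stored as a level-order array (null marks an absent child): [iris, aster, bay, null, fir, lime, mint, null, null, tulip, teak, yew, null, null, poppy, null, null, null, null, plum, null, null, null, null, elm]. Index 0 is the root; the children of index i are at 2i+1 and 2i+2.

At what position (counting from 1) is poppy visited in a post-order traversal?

Post-order visits the left subtree, then the right subtree, then the node.
At iris: go left to aster.
  At aster: no left child.
  At aster: go right to fir.
    At fir: go left to tulip.
      At tulip: go left to plum.
        plum is a leaf — visit plum.
      At tulip: no right child.
      Visit tulip.
    At fir: go right to teak.
      teak is a leaf — visit teak.
    Visit fir.
  Visit aster.
At iris: go right to bay.
  At bay: go left to lime.
    At lime: go left to yew.
      At yew: no left child.
      At yew: go right to elm.
        elm is a leaf — visit elm.
      Visit yew.
    At lime: no right child.
    Visit lime.
  At bay: go right to mint.
    At mint: no left child.
    At mint: go right to poppy.
      poppy is a leaf — visit poppy.
    Visit mint.
  Visit bay.
Visit iris.
Full post-order sequence: plum, tulip, teak, fir, aster, elm, yew, lime, poppy, mint, bay, iris.

9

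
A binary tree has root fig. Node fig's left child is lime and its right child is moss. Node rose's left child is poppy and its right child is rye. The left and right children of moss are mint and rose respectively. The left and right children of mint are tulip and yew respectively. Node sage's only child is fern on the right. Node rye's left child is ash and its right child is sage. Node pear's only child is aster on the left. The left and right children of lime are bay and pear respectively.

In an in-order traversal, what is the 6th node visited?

In-order visits the left subtree, then the node, then the right subtree.
At fig: go left to lime.
  At lime: go left to bay.
    bay is a leaf — visit bay.
  Visit lime.
  At lime: go right to pear.
    At pear: go left to aster.
      aster is a leaf — visit aster.
    Visit pear.
    At pear: no right child.
Visit fig.
At fig: go right to moss.
  At moss: go left to mint.
    At mint: go left to tulip.
      tulip is a leaf — visit tulip.
    Visit mint.
    At mint: go right to yew.
      yew is a leaf — visit yew.
  Visit moss.
  At moss: go right to rose.
    At rose: go left to poppy.
      poppy is a leaf — visit poppy.
    Visit rose.
    At rose: go right to rye.
      At rye: go left to ash.
        ash is a leaf — visit ash.
      Visit rye.
      At rye: go right to sage.
        At sage: no left child.
        Visit sage.
        At sage: go right to fern.
          fern is a leaf — visit fern.
Full in-order sequence: bay, lime, aster, pear, fig, tulip, mint, yew, moss, poppy, rose, ash, rye, sage, fern.

tulip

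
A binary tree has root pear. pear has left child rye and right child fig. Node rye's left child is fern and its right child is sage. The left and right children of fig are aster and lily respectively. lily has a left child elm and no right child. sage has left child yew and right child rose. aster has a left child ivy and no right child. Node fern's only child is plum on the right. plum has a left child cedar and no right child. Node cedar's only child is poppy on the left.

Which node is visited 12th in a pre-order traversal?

Pre-order visits the node, then its left subtree, then its right subtree.
Visit pear.
At pear: go left to rye.
  Visit rye.
  At rye: go left to fern.
    Visit fern.
    At fern: no left child.
    At fern: go right to plum.
      Visit plum.
      At plum: go left to cedar.
        Visit cedar.
        At cedar: go left to poppy.
          poppy is a leaf — visit poppy.
        At cedar: no right child.
      At plum: no right child.
  At rye: go right to sage.
    Visit sage.
    At sage: go left to yew.
      yew is a leaf — visit yew.
    At sage: go right to rose.
      rose is a leaf — visit rose.
At pear: go right to fig.
  Visit fig.
  At fig: go left to aster.
    Visit aster.
    At aster: go left to ivy.
      ivy is a leaf — visit ivy.
    At aster: no right child.
  At fig: go right to lily.
    Visit lily.
    At lily: go left to elm.
      elm is a leaf — visit elm.
    At lily: no right child.
Full pre-order sequence: pear, rye, fern, plum, cedar, poppy, sage, yew, rose, fig, aster, ivy, lily, elm.

ivy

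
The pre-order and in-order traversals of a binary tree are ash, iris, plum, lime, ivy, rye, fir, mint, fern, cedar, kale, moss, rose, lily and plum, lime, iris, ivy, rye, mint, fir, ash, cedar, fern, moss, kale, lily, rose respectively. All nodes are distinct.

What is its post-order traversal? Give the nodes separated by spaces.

The first element of pre-order is the root; it splits in-order into left and right subtrees.
Root ash: left subtree has 7 nodes {plum, lime, iris, ivy, rye, mint, fir}, right has 6 {cedar, fern, moss, kale, lily, rose}.
  Root iris: left subtree has 2 nodes {plum, lime}, right has 4 {ivy, rye, mint, fir}.
    Root plum: left subtree has 0 nodes { }, right has 1 {lime}.
    Root ivy: left subtree has 0 nodes { }, right has 3 {rye, mint, fir}.
      Root rye: left subtree has 0 nodes { }, right has 2 {mint, fir}.
        Root fir: left subtree has 1 node {mint}, right has 0 { }.
  Root fern: left subtree has 1 node {cedar}, right has 4 {moss, kale, lily, rose}.
    Root kale: left subtree has 1 node {moss}, right has 2 {lily, rose}.
      Root rose: left subtree has 1 node {lily}, right has 0 { }.

lime plum mint fir rye ivy iris cedar moss lily rose kale fern ash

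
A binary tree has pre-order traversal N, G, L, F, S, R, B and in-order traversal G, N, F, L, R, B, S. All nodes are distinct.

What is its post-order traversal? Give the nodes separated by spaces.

G F B R S L N

The first element of pre-order is the root; it splits in-order into left and right subtrees.
Root N: left subtree has 1 node {G}, right has 5 {F, L, R, B, S}.
  Root L: left subtree has 1 node {F}, right has 3 {R, B, S}.
    Root S: left subtree has 2 nodes {R, B}, right has 0 { }.
      Root R: left subtree has 0 nodes { }, right has 1 {B}.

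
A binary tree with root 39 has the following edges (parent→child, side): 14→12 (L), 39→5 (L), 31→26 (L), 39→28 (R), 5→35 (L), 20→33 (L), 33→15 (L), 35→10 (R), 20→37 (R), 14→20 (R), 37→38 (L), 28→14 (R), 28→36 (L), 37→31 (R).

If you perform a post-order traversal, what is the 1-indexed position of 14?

13

Post-order visits the left subtree, then the right subtree, then the node.
At 39: go left to 5.
  At 5: go left to 35.
    At 35: no left child.
    At 35: go right to 10.
      10 is a leaf — visit 10.
    Visit 35.
  At 5: no right child.
  Visit 5.
At 39: go right to 28.
  At 28: go left to 36.
    36 is a leaf — visit 36.
  At 28: go right to 14.
    At 14: go left to 12.
      12 is a leaf — visit 12.
    At 14: go right to 20.
      At 20: go left to 33.
        At 33: go left to 15.
          15 is a leaf — visit 15.
        At 33: no right child.
        Visit 33.
      At 20: go right to 37.
        At 37: go left to 38.
          38 is a leaf — visit 38.
        At 37: go right to 31.
          At 31: go left to 26.
            26 is a leaf — visit 26.
          At 31: no right child.
          Visit 31.
        Visit 37.
      Visit 20.
    Visit 14.
  Visit 28.
Visit 39.
Full post-order sequence: 10, 35, 5, 36, 12, 15, 33, 38, 26, 31, 37, 20, 14, 28, 39.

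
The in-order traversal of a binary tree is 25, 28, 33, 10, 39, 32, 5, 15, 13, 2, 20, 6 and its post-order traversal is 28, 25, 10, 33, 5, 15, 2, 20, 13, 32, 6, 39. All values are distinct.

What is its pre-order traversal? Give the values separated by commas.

39, 33, 25, 28, 10, 6, 32, 13, 15, 5, 20, 2

The last element of post-order is the root; it splits in-order into left and right subtrees.
Root 39: left subtree has 4 nodes {25, 28, 33, 10}, right has 7 {32, 5, 15, 13, 2, 20, 6}.
  Root 33: left subtree has 2 nodes {25, 28}, right has 1 {10}.
    Root 25: left subtree has 0 nodes { }, right has 1 {28}.
  Root 6: left subtree has 6 nodes {32, 5, 15, 13, 2, 20}, right has 0 { }.
    Root 32: left subtree has 0 nodes { }, right has 5 {5, 15, 13, 2, 20}.
      Root 13: left subtree has 2 nodes {5, 15}, right has 2 {2, 20}.
        Root 15: left subtree has 1 node {5}, right has 0 { }.
        Root 20: left subtree has 1 node {2}, right has 0 { }.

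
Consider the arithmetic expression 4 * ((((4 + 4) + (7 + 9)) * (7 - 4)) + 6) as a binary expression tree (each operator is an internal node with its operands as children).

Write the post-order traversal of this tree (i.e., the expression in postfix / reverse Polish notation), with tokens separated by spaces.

4 4 4 + 7 9 + + 7 4 - * 6 + *

Post-order on an expression tree gives postfix notation: for each operator, emit left operand, right operand, then the operator.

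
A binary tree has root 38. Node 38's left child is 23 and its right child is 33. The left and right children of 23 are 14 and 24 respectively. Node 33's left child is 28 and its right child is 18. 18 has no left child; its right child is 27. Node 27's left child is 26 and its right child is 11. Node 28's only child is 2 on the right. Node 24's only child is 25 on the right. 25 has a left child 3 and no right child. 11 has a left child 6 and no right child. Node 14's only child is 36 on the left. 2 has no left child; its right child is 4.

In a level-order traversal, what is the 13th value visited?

Level-order visits nodes level by level from the root, left to right within each level.
Level 0: 38
Level 1: 23, 33
Level 2: 14, 24, 28, 18
Level 3: 36, 25, 2, 27
Level 4: 3, 4, 26, 11
Level 5: 6
Full level-order sequence: 38, 23, 33, 14, 24, 28, 18, 36, 25, 2, 27, 3, 4, 26, 11, 6.

4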